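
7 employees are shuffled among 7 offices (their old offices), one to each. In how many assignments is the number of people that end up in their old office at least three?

407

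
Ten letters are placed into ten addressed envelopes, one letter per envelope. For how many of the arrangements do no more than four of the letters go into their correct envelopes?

# with exactly i fixed is C(10,i)·!(10-i); sum over i=0..4:
  i=0: C(10,0)·!10 = 1·1334961 = 1334961
  i=1: C(10,1)·!9 = 10·133496 = 1334960
  i=2: C(10,2)·!8 = 45·14833 = 667485
  i=3: C(10,3)·!7 = 120·1854 = 222480
  i=4: C(10,4)·!6 = 210·265 = 55650
Total = 3615536.

3615536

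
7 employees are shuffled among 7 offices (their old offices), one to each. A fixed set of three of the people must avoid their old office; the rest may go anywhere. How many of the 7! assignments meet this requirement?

3216

Inclusion-exclusion on the 3 forbidden self-matches:
Σ_{j=0}^{3} (-1)^j C(3,j)(7-j)!
= C(3,0)·7! - C(3,1)·6! + C(3,2)·5! - C(3,3)·4!
= 5040 - 2160 + 360 - 24
= 3216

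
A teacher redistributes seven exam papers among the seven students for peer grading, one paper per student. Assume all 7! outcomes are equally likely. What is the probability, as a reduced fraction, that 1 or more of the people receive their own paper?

Favorable outcomes: Σ_{i≥1} C(7,i)·!(7-i) = 7·265 + 21·44 + 35·9 + 35·2 + 21·1 + 7·0 + 1·1 = 3186.
Total outcomes: 7! = 5040.
Probability = 3186/5040 = 177/280.

177/280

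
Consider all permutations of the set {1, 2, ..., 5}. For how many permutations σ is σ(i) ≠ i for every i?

44

The subfactorial !5 = [5!/e] (nearest integer).
5! = 120, and 120/e ≈ 44.15, so !5 = 44.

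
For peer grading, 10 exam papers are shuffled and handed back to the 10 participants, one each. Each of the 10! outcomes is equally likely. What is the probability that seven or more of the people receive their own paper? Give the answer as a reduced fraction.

Favorable outcomes: Σ_{i≥7} C(10,i)·!(10-i) = 120·2 + 45·1 + 10·0 + 1·1 = 286.
Total outcomes: 10! = 3628800.
Probability = 286/3628800 = 143/1814400.

143/1814400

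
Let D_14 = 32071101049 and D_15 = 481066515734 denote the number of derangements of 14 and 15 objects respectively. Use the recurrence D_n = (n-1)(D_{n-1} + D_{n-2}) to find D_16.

7697064251745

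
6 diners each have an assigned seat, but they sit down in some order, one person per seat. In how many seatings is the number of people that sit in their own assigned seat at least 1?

455

# with exactly i fixed is C(6,i)·!(6-i); sum over i=1..6:
  i=1: C(6,1)·!5 = 6·44 = 264
  i=2: C(6,2)·!4 = 15·9 = 135
  i=3: C(6,3)·!3 = 20·2 = 40
  i=4: C(6,4)·!2 = 15·1 = 15
  i=5: C(6,5)·!1 = 6·0 = 0
  i=6: C(6,6)·!0 = 1·1 = 1
Total = 455.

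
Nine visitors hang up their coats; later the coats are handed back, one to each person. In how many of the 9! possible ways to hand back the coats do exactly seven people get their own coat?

36

Choose which 7 of the 9 are fixed: C(9,7) = 36.
The other 2 form a derangement: !2 = 1.
Total: 36 × 1 = 36.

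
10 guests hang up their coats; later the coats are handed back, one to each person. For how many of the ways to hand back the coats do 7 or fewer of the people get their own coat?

3628754

Sum C(10,i)·!(10-i) for i = 0..7:
  i=0: C(10,0)·!10 = 1·1334961 = 1334961
  i=1: C(10,1)·!9 = 10·133496 = 1334960
  i=2: C(10,2)·!8 = 45·14833 = 667485
  i=3: C(10,3)·!7 = 120·1854 = 222480
  i=4: C(10,4)·!6 = 210·265 = 55650
  i=5: C(10,5)·!5 = 252·44 = 11088
  i=6: C(10,6)·!4 = 210·9 = 1890
  i=7: C(10,7)·!3 = 120·2 = 240
Total = 3628754.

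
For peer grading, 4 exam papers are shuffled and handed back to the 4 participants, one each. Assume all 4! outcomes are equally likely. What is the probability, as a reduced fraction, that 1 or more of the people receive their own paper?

5/8

Favorable outcomes: Σ_{i≥1} C(4,i)·!(4-i) = 4·2 + 6·1 + 4·0 + 1·1 = 15.
Total outcomes: 4! = 24.
Probability = 15/24 = 5/8.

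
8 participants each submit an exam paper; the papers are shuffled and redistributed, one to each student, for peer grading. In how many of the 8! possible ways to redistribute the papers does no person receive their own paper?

14833

!8 = 8! · Σ_{k=0}^{8} (-1)^k/k!
= 8! - 8!/1! + 8!/2! - 8!/3! + 8!/4! - 8!/5! + 8!/6! - 8!/7! + 8!/8!
= 40320 - 40320 + 20160 - 6720 + 1680 - 336 + 56 - 8 + 1
= 14833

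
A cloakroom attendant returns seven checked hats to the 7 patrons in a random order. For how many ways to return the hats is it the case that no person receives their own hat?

1854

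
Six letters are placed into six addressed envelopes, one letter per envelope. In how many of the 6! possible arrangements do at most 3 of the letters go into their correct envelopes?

# with exactly i fixed is C(6,i)·!(6-i); sum over i=0..3:
  i=0: C(6,0)·!6 = 1·265 = 265
  i=1: C(6,1)·!5 = 6·44 = 264
  i=2: C(6,2)·!4 = 15·9 = 135
  i=3: C(6,3)·!3 = 20·2 = 40
Total = 704.

704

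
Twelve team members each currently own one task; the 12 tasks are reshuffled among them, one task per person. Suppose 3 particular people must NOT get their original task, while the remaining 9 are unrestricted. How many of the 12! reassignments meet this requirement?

369774720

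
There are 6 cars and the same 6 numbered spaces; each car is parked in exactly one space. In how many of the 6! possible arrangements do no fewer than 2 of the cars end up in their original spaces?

Sum C(6,i)·!(6-i) for i = 2..6:
  i=2: C(6,2)·!4 = 15·9 = 135
  i=3: C(6,3)·!3 = 20·2 = 40
  i=4: C(6,4)·!2 = 15·1 = 15
  i=5: C(6,5)·!1 = 6·0 = 0
  i=6: C(6,6)·!0 = 1·1 = 1
Total = 191.

191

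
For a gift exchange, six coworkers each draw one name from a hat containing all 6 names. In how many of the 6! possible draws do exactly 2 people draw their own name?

Choose which 2 of the 6 are fixed: C(6,2) = 15.
The other 4 form a derangement: !4 = 9.
Total: 15 × 9 = 135.

135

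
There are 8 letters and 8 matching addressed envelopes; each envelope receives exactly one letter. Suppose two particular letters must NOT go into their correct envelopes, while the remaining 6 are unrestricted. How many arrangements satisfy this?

30960

Let A_j be the event that the j-th constrained one is fixed. By inclusion-exclusion over the 2 events:
Σ_{j=0}^{2} (-1)^j C(2,j)(8-j)!
= C(2,0)·8! - C(2,1)·7! + C(2,2)·6!
= 40320 - 10080 + 720
= 30960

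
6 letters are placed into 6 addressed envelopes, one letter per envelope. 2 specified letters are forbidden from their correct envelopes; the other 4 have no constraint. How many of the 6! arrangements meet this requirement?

504

Inclusion-exclusion on the 2 forbidden self-matches:
Σ_{j=0}^{2} (-1)^j C(2,j)(6-j)!
= C(2,0)·6! - C(2,1)·5! + C(2,2)·4!
= 720 - 240 + 24
= 504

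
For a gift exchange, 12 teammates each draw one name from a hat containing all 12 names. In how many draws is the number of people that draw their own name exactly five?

1468368

Choose which 5 of the 12 are fixed: C(12,5) = 792.
The remaining 7 must be deranged: !7 = 1854.
Total: 792 × 1854 = 1468368.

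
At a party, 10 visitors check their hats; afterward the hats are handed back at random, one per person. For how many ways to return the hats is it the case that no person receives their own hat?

The subfactorial !10 = [10!/e] (nearest integer).
10! = 3628800, and 3628800/e ≈ 1334960.92, so !10 = 1334961.

1334961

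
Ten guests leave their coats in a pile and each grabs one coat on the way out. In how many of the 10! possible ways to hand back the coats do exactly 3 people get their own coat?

222480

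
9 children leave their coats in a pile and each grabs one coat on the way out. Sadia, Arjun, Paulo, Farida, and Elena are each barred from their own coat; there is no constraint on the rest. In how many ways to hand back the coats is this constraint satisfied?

205056

Let A_j be the event that the j-th constrained one is fixed. By inclusion-exclusion over the 5 events:
Σ_{j=0}^{5} (-1)^j C(5,j)(9-j)!
= C(5,0)·9! - C(5,1)·8! + C(5,2)·7! - C(5,3)·6! + C(5,4)·5! - C(5,5)·4!
= 362880 - 201600 + 50400 - 7200 + 600 - 24
= 205056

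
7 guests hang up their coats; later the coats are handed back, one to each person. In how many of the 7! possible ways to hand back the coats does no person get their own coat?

1854

By inclusion-exclusion, !7 = Σ (-1)^k · 7!/k! for k=0..7
= 7! - 7!/1! + 7!/2! - 7!/3! + 7!/4! - 7!/5! + 7!/6! - 7!/7!
= 5040 - 5040 + 2520 - 840 + 210 - 42 + 7 - 1
= 1854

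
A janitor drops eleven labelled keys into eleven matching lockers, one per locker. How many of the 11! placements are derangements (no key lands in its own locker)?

14684570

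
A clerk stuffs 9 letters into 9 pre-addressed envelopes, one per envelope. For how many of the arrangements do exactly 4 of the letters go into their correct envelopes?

Choose which 4 of the 9 are fixed: C(9,4) = 126.
The other 5 form a derangement: !5 = 44.
Total: 126 × 44 = 5544.

5544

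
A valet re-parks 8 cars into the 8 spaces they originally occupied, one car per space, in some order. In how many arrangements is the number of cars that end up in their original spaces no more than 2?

Sum C(8,i)·!(8-i) for i = 0..2:
  i=0: C(8,0)·!8 = 1·14833 = 14833
  i=1: C(8,1)·!7 = 8·1854 = 14832
  i=2: C(8,2)·!6 = 28·265 = 7420
Total = 37085.

37085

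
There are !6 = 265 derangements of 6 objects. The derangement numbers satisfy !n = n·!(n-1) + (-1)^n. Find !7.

!7 = 7·265 - 1 = 1854.

1854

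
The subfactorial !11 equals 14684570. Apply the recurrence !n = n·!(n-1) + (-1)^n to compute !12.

!12 = 12·14684570 + 1 = 176214841.

176214841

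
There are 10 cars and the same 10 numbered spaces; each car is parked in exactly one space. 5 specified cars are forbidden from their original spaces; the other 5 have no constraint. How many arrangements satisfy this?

2170680

Inclusion-exclusion on the 5 forbidden self-matches:
Σ_{j=0}^{5} (-1)^j C(5,j)(10-j)!
= C(5,0)·10! - C(5,1)·9! + C(5,2)·8! - C(5,3)·7! + C(5,4)·6! - C(5,5)·5!
= 3628800 - 1814400 + 403200 - 50400 + 3600 - 120
= 2170680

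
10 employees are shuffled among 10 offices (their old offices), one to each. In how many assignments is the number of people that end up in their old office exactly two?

667485

Pick the 2 fixed positions: C(10,2) = 45 ways.
The remaining 8 must be deranged: !8 = 14833.
Total: 45 × 14833 = 667485.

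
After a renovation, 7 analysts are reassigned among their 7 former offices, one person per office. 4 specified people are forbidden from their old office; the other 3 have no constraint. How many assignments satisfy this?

2790

Inclusion-exclusion on the 4 forbidden self-matches:
Σ_{j=0}^{4} (-1)^j C(4,j)(7-j)!
= C(4,0)·7! - C(4,1)·6! + C(4,2)·5! - C(4,3)·4! + C(4,4)·3!
= 5040 - 2880 + 720 - 96 + 6
= 2790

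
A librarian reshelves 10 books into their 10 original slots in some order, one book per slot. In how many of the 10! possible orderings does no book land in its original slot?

The number of derangements of 10 is !10 = Σ_{k=0}^{10} (-1)^k·10!/k!
= 10! - 10!/1! + 10!/2! - 10!/3! + 10!/4! - 10!/5! + 10!/6! - 10!/7! + 10!/8! - 10!/9! + 10!/10!
= 3628800 - 3628800 + 1814400 - 604800 + 151200 - 30240 + 5040 - 720 + 90 - 10 + 1
= 1334961

1334961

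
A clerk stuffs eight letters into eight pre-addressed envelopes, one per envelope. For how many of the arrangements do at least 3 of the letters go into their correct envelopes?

3235

# with exactly i fixed is C(8,i)·!(8-i); sum over i=3..8:
  i=3: C(8,3)·!5 = 56·44 = 2464
  i=4: C(8,4)·!4 = 70·9 = 630
  i=5: C(8,5)·!3 = 56·2 = 112
  i=6: C(8,6)·!2 = 28·1 = 28
  i=7: C(8,7)·!1 = 8·0 = 0
  i=8: C(8,8)·!0 = 1·1 = 1
Total = 3235.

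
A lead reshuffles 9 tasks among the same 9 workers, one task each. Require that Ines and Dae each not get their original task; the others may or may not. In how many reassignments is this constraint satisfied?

287280

Let A_j be the event that the j-th constrained one is fixed. By inclusion-exclusion over the 2 events:
Σ_{j=0}^{2} (-1)^j C(2,j)(9-j)!
= C(2,0)·9! - C(2,1)·8! + C(2,2)·7!
= 362880 - 80640 + 5040
= 287280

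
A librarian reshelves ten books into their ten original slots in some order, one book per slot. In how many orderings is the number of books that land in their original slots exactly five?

Pick the 5 fixed positions: C(10,5) = 252 ways.
The other 5 form a derangement: !5 = 44.
Total: 252 × 44 = 11088.

11088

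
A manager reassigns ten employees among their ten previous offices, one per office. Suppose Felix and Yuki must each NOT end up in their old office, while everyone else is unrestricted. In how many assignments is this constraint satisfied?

Inclusion-exclusion on the 2 forbidden self-matches:
Σ_{j=0}^{2} (-1)^j C(2,j)(10-j)!
= C(2,0)·10! - C(2,1)·9! + C(2,2)·8!
= 3628800 - 725760 + 40320
= 2943360

2943360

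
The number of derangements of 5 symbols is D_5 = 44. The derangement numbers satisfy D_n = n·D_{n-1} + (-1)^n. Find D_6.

265

D_6 = 6·44 + 1 = 265.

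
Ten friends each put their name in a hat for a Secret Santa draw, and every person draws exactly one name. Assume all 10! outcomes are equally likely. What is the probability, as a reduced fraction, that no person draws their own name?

16481/44800

Favorable outcomes: !10 = 1334961.
Total outcomes: 10! = 3628800.
Probability = 1334961/3628800 = 16481/44800.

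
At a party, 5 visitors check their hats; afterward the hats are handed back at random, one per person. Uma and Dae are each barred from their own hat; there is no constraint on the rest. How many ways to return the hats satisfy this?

Let A_j be the event that the j-th constrained one is fixed. By inclusion-exclusion over the 2 events:
Σ_{j=0}^{2} (-1)^j C(2,j)(5-j)!
= C(2,0)·5! - C(2,1)·4! + C(2,2)·3!
= 120 - 48 + 6
= 78

78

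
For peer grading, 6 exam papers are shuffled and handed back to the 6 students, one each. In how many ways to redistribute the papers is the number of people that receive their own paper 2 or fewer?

664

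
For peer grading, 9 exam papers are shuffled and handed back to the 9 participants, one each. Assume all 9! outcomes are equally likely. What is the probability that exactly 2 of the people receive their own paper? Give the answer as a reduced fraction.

Favorable outcomes: C(9,2)·!7 = 36·1854 = 66744.
Total outcomes: 9! = 362880.
Probability = 66744/362880 = 103/560.

103/560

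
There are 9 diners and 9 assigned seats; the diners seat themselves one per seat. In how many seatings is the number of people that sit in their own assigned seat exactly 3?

Pick the 3 fixed positions: C(9,3) = 84 ways.
The other 6 form a derangement: !6 = 265.
Total: 84 × 265 = 22260.

22260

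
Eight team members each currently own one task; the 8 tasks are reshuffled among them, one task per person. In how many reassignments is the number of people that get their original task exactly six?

28

Choose which 6 of the 8 are fixed: C(8,6) = 28.
The other 2 form a derangement: !2 = 1.
Total: 28 × 1 = 28.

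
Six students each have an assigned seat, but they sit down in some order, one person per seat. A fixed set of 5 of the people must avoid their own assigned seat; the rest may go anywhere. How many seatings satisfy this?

309

Let A_j be the event that the j-th constrained one is fixed. By inclusion-exclusion over the 5 events:
Σ_{j=0}^{5} (-1)^j C(5,j)(6-j)!
= C(5,0)·6! - C(5,1)·5! + C(5,2)·4! - C(5,3)·3! + C(5,4)·2! - C(5,5)·1!
= 720 - 600 + 240 - 60 + 10 - 1
= 309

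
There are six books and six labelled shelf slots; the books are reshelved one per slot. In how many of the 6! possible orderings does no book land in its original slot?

265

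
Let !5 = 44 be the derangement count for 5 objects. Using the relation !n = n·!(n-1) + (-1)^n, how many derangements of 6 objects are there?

!6 = 6·44 + 1 = 265.

265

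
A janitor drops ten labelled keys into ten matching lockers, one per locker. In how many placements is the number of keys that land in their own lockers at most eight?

# with exactly i fixed is C(10,i)·!(10-i); sum over i=0..8:
  i=0: C(10,0)·!10 = 1·1334961 = 1334961
  i=1: C(10,1)·!9 = 10·133496 = 1334960
  i=2: C(10,2)·!8 = 45·14833 = 667485
  i=3: C(10,3)·!7 = 120·1854 = 222480
  i=4: C(10,4)·!6 = 210·265 = 55650
  i=5: C(10,5)·!5 = 252·44 = 11088
  i=6: C(10,6)·!4 = 210·9 = 1890
  i=7: C(10,7)·!3 = 120·2 = 240
  i=8: C(10,8)·!2 = 45·1 = 45
Total = 3628799.

3628799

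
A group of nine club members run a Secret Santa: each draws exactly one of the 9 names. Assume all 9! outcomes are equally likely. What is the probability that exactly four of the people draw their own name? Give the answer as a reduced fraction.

Favorable outcomes: C(9,4)·!5 = 126·44 = 5544.
Total outcomes: 9! = 362880.
Probability = 5544/362880 = 11/720.

11/720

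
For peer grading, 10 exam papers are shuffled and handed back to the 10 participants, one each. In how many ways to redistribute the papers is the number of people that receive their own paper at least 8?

46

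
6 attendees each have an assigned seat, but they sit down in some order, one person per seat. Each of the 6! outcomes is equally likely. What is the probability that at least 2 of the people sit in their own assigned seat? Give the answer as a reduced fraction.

191/720

Favorable outcomes: Σ_{i≥2} C(6,i)·!(6-i) = 15·9 + 20·2 + 15·1 + 6·0 + 1·1 = 191.
Total outcomes: 6! = 720.
Probability = 191/720 = 191/720.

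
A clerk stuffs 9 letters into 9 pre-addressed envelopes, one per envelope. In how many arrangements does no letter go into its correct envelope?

133496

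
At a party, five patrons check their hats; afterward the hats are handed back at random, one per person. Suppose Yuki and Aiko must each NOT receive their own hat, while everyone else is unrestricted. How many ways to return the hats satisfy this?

78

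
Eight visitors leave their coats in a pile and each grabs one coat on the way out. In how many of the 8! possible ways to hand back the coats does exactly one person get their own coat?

Pick the single fixed position: C(8,1) = 8 ways.
The other 7 form a derangement: !7 = 1854.
Total: 8 × 1854 = 14832.

14832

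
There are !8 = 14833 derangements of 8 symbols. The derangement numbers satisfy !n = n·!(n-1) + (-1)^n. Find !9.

133496

!9 = 9·14833 - 1 = 133496.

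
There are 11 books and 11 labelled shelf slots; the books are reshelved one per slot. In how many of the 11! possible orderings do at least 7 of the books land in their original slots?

3356

# with exactly i fixed is C(11,i)·!(11-i); sum over i=7..11:
  i=7: C(11,7)·!4 = 330·9 = 2970
  i=8: C(11,8)·!3 = 165·2 = 330
  i=9: C(11,9)·!2 = 55·1 = 55
  i=10: C(11,10)·!1 = 11·0 = 0
  i=11: C(11,11)·!0 = 1·1 = 1
Total = 3356.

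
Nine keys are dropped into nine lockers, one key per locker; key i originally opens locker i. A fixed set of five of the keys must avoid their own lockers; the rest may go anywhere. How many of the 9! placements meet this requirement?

Let A_j be the event that the j-th constrained one is fixed. By inclusion-exclusion over the 5 events:
Σ_{j=0}^{5} (-1)^j C(5,j)(9-j)!
= C(5,0)·9! - C(5,1)·8! + C(5,2)·7! - C(5,3)·6! + C(5,4)·5! - C(5,5)·4!
= 362880 - 201600 + 50400 - 7200 + 600 - 24
= 205056

205056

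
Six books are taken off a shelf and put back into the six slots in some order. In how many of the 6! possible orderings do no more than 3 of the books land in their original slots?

704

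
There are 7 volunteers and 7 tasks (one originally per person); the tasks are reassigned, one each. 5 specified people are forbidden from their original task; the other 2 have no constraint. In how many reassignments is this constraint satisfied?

Inclusion-exclusion on the 5 forbidden self-matches:
Σ_{j=0}^{5} (-1)^j C(5,j)(7-j)!
= C(5,0)·7! - C(5,1)·6! + C(5,2)·5! - C(5,3)·4! + C(5,4)·3! - C(5,5)·2!
= 5040 - 3600 + 1200 - 240 + 30 - 2
= 2428

2428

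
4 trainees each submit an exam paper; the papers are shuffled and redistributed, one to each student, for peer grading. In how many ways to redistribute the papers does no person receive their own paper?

9

The number of derangements of 4 is !4 = Σ_{k=0}^{4} (-1)^k·4!/k!
= 4! - 4!/1! + 4!/2! - 4!/3! + 4!/4!
= 24 - 24 + 12 - 4 + 1
= 9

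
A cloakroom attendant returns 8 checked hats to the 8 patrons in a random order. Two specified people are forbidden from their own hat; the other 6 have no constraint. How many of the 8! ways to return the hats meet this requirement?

Inclusion-exclusion on the 2 forbidden self-matches:
Σ_{j=0}^{2} (-1)^j C(2,j)(8-j)!
= C(2,0)·8! - C(2,1)·7! + C(2,2)·6!
= 40320 - 10080 + 720
= 30960

30960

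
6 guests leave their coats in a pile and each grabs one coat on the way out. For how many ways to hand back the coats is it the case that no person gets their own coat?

Use !n = n·!(n-1) + (-1)^n.
!6 = 6·44 + 1 = 265

265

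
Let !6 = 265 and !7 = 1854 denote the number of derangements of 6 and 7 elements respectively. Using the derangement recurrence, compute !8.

!8 = (8-1)·(!7 + !6) = 7·(1854 + 265) = 7·2119 = 14833.

14833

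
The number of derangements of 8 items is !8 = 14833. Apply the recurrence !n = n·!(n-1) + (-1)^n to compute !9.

133496

!9 = 9·14833 - 1 = 133496.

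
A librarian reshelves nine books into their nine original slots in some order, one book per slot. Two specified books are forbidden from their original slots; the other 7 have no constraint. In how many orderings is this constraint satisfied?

Inclusion-exclusion on the 2 forbidden self-matches:
Σ_{j=0}^{2} (-1)^j C(2,j)(9-j)!
= C(2,0)·9! - C(2,1)·8! + C(2,2)·7!
= 362880 - 80640 + 5040
= 287280

287280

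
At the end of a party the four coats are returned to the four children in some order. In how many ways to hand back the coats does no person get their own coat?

Use !n = (n-1)(!(n-1) + !(n-2)).
!4 = 3·(2 + 1) = 3·3 = 9

9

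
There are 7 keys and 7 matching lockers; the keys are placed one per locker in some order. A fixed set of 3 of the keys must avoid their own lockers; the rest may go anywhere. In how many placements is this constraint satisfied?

3216

Let A_j be the event that the j-th constrained one is fixed. By inclusion-exclusion over the 3 events:
Σ_{j=0}^{3} (-1)^j C(3,j)(7-j)!
= C(3,0)·7! - C(3,1)·6! + C(3,2)·5! - C(3,3)·4!
= 5040 - 2160 + 360 - 24
= 3216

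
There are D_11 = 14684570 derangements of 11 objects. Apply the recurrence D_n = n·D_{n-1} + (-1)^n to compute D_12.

D_12 = 12·14684570 + 1 = 176214841.

176214841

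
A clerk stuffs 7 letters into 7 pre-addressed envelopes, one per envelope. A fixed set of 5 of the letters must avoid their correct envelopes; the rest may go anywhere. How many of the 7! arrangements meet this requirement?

2428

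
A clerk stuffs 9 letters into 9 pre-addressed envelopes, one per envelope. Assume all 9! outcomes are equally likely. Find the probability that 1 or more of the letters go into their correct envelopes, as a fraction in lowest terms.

28673/45360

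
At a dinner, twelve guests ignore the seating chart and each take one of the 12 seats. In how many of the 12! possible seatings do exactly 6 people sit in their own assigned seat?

Pick the 6 fixed positions: C(12,6) = 924 ways.
The remaining 6 must be deranged: !6 = 265.
Total: 924 × 265 = 244860.

244860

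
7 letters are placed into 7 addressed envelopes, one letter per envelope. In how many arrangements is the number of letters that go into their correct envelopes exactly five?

Choose which 5 of the 7 are fixed: C(7,5) = 21.
The remaining 2 must be deranged: !2 = 1.
Total: 21 × 1 = 21.

21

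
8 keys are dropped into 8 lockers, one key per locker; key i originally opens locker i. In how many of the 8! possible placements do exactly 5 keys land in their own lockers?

112

Pick the 5 fixed positions: C(8,5) = 56 ways.
The remaining 3 must be deranged: !3 = 2.
Total: 56 × 2 = 112.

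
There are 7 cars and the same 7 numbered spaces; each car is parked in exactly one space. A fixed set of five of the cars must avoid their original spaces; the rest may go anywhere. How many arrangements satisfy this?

Let A_j be the event that the j-th constrained one is fixed. By inclusion-exclusion over the 5 events:
Σ_{j=0}^{5} (-1)^j C(5,j)(7-j)!
= C(5,0)·7! - C(5,1)·6! + C(5,2)·5! - C(5,3)·4! + C(5,4)·3! - C(5,5)·2!
= 5040 - 3600 + 1200 - 240 + 30 - 2
= 2428

2428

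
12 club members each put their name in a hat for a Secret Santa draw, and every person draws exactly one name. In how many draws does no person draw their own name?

By inclusion-exclusion, !12 = Σ (-1)^k · 12!/k! for k=0..12
= 12! - 12!/1! + 12!/2! - 12!/3! + 12!/4! - 12!/5! + 12!/6! - 12!/7! + 12!/8! - 12!/9! + 12!/10! - 12!/11! + 12!/12!
= 479001600 - 479001600 + 239500800 - 79833600 + 19958400 - 3991680 + 665280 - 95040 + 11880 - 1320 + 132 - 12 + 1
= 176214841

176214841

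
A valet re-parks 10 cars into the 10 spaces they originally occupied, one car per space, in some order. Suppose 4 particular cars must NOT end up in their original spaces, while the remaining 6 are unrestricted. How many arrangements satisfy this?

Inclusion-exclusion on the 4 forbidden self-matches:
Σ_{j=0}^{4} (-1)^j C(4,j)(10-j)!
= C(4,0)·10! - C(4,1)·9! + C(4,2)·8! - C(4,3)·7! + C(4,4)·6!
= 3628800 - 1451520 + 241920 - 20160 + 720
= 2399760

2399760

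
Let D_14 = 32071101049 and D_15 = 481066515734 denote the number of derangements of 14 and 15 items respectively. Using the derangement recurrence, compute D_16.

D_16 = (16-1)·(D_15 + D_14) = 15·(481066515734 + 32071101049) = 15·513137616783 = 7697064251745.

7697064251745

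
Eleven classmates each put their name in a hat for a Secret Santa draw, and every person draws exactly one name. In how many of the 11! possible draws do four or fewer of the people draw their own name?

39770686

Sum C(11,i)·!(11-i) for i = 0..4:
  i=0: C(11,0)·!11 = 1·14684570 = 14684570
  i=1: C(11,1)·!10 = 11·1334961 = 14684571
  i=2: C(11,2)·!9 = 55·133496 = 7342280
  i=3: C(11,3)·!8 = 165·14833 = 2447445
  i=4: C(11,4)·!7 = 330·1854 = 611820
Total = 39770686.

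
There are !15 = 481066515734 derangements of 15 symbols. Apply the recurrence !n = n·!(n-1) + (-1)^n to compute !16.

7697064251745

!16 = 16·481066515734 + 1 = 7697064251745.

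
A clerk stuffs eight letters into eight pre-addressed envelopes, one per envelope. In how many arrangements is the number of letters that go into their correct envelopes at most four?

40179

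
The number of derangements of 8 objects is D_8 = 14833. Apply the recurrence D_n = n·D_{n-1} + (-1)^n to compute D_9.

D_9 = 9·14833 - 1 = 133496.

133496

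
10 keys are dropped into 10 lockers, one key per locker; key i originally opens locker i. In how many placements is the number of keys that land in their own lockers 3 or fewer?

3559886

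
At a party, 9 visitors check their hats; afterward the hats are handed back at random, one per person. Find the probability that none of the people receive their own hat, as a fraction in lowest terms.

Favorable outcomes: !9 = 133496.
Total outcomes: 9! = 362880.
Probability = 133496/362880 = 16687/45360.

16687/45360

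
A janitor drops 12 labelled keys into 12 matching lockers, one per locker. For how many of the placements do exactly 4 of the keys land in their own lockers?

7342335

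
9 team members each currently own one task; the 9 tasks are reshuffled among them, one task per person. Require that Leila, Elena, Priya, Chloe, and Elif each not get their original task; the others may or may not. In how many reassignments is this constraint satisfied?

205056

Let A_j be the event that the j-th constrained one is fixed. By inclusion-exclusion over the 5 events:
Σ_{j=0}^{5} (-1)^j C(5,j)(9-j)!
= C(5,0)·9! - C(5,1)·8! + C(5,2)·7! - C(5,3)·6! + C(5,4)·5! - C(5,5)·4!
= 362880 - 201600 + 50400 - 7200 + 600 - 24
= 205056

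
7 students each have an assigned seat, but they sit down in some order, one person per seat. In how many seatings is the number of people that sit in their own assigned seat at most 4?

5018

# with exactly i fixed is C(7,i)·!(7-i); sum over i=0..4:
  i=0: C(7,0)·!7 = 1·1854 = 1854
  i=1: C(7,1)·!6 = 7·265 = 1855
  i=2: C(7,2)·!5 = 21·44 = 924
  i=3: C(7,3)·!4 = 35·9 = 315
  i=4: C(7,4)·!3 = 35·2 = 70
Total = 5018.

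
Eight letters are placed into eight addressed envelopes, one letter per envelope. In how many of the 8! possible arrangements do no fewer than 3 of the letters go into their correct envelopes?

# with exactly i fixed is C(8,i)·!(8-i); sum over i=3..8:
  i=3: C(8,3)·!5 = 56·44 = 2464
  i=4: C(8,4)·!4 = 70·9 = 630
  i=5: C(8,5)·!3 = 56·2 = 112
  i=6: C(8,6)·!2 = 28·1 = 28
  i=7: C(8,7)·!1 = 8·0 = 0
  i=8: C(8,8)·!0 = 1·1 = 1
Total = 3235.

3235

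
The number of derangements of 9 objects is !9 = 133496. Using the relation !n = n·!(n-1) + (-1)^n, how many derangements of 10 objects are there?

!10 = 10·133496 + 1 = 1334961.

1334961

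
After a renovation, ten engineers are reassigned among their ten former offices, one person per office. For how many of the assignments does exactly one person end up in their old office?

1334960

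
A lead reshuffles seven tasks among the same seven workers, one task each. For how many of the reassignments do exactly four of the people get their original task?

70

Choose which 4 of the 7 are fixed: C(7,4) = 35.
The remaining 3 must be deranged: !3 = 2.
Total: 35 × 2 = 70.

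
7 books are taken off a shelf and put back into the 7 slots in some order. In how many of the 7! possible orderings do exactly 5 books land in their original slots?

21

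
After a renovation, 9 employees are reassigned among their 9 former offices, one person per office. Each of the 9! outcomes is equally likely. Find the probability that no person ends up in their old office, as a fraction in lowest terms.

Favorable outcomes: !9 = 133496.
Total outcomes: 9! = 362880.
Probability = 133496/362880 = 16687/45360.

16687/45360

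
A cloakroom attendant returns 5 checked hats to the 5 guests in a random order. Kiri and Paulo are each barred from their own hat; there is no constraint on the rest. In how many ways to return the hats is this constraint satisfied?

Let A_j be the event that the j-th constrained one is fixed. By inclusion-exclusion over the 2 events:
Σ_{j=0}^{2} (-1)^j C(2,j)(5-j)!
= C(2,0)·5! - C(2,1)·4! + C(2,2)·3!
= 120 - 48 + 6
= 78

78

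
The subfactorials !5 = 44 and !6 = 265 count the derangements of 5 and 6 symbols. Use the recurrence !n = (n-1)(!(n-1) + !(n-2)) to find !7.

1854

!7 = (7-1)·(!6 + !5) = 6·(265 + 44) = 6·309 = 1854.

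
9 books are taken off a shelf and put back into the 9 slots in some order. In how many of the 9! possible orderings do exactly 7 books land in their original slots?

Choose which 7 of the 9 are fixed: C(9,7) = 36.
The other 2 form a derangement: !2 = 1.
Total: 36 × 1 = 36.

36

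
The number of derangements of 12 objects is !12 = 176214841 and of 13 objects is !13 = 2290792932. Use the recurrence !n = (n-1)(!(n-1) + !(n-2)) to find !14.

!14 = (14-1)·(!13 + !12) = 13·(2290792932 + 176214841) = 13·2467007773 = 32071101049.

32071101049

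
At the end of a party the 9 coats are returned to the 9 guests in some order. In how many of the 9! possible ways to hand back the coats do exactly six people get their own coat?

Pick the 6 fixed positions: C(9,6) = 84 ways.
The other 3 form a derangement: !3 = 2.
Total: 84 × 2 = 168.

168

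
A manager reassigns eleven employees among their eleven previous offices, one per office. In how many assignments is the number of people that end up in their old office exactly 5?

Choose which 5 of the 11 are fixed: C(11,5) = 462.
The other 6 form a derangement: !6 = 265.
Total: 462 × 265 = 122430.

122430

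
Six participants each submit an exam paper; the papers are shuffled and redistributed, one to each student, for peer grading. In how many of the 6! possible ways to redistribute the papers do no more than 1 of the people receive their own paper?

529

Sum C(6,i)·!(6-i) for i = 0..1:
  i=0: C(6,0)·!6 = 1·265 = 265
  i=1: C(6,1)·!5 = 6·44 = 264
Total = 529.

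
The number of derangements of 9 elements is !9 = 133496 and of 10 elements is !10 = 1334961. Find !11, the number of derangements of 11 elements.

14684570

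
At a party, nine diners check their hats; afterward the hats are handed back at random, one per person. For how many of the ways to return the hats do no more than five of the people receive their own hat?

362675

# with exactly i fixed is C(9,i)·!(9-i); sum over i=0..5:
  i=0: C(9,0)·!9 = 1·133496 = 133496
  i=1: C(9,1)·!8 = 9·14833 = 133497
  i=2: C(9,2)·!7 = 36·1854 = 66744
  i=3: C(9,3)·!6 = 84·265 = 22260
  i=4: C(9,4)·!5 = 126·44 = 5544
  i=5: C(9,5)·!4 = 126·9 = 1134
Total = 362675.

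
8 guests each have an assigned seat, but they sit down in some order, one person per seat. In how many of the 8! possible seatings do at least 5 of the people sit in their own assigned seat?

141

Sum C(8,i)·!(8-i) for i = 5..8:
  i=5: C(8,5)·!3 = 56·2 = 112
  i=6: C(8,6)·!2 = 28·1 = 28
  i=7: C(8,7)·!1 = 8·0 = 0
  i=8: C(8,8)·!0 = 1·1 = 1
Total = 141.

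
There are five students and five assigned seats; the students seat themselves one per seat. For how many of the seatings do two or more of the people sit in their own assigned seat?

31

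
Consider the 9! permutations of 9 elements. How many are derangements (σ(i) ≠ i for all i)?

133496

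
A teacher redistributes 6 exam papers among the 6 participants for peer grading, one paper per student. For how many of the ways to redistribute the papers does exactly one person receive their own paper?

264

Pick the single fixed position: C(6,1) = 6 ways.
The remaining 5 must be deranged: !5 = 44.
Total: 6 × 44 = 264.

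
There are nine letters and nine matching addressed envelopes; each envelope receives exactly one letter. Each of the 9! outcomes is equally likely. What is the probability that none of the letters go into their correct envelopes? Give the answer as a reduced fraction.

Favorable outcomes: !9 = 133496.
Total outcomes: 9! = 362880.
Probability = 133496/362880 = 16687/45360.

16687/45360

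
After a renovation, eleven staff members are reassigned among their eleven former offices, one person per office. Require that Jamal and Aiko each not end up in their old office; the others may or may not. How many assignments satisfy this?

33022080

Inclusion-exclusion on the 2 forbidden self-matches:
Σ_{j=0}^{2} (-1)^j C(2,j)(11-j)!
= C(2,0)·11! - C(2,1)·10! + C(2,2)·9!
= 39916800 - 7257600 + 362880
= 33022080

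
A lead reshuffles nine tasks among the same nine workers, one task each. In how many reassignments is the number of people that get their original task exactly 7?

36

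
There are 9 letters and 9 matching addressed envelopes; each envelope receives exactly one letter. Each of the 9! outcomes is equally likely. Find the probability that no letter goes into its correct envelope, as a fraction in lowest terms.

Favorable outcomes: !9 = 133496.
Total outcomes: 9! = 362880.
Probability = 133496/362880 = 16687/45360.

16687/45360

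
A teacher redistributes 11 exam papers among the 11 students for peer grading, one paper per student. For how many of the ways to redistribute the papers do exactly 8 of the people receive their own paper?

330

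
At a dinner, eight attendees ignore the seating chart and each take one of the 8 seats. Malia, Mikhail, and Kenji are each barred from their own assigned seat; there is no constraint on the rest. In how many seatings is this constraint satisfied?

Let A_j be the event that the j-th constrained one is fixed. By inclusion-exclusion over the 3 events:
Σ_{j=0}^{3} (-1)^j C(3,j)(8-j)!
= C(3,0)·8! - C(3,1)·7! + C(3,2)·6! - C(3,3)·5!
= 40320 - 15120 + 2160 - 120
= 27240

27240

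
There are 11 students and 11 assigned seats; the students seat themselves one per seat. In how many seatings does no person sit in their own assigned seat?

The subfactorial !11 = [11!/e] (nearest integer).
11! = 39916800, and 39916800/e ≈ 14684570.08, so !11 = 14684570.

14684570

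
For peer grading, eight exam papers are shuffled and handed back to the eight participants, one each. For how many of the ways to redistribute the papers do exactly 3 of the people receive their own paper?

2464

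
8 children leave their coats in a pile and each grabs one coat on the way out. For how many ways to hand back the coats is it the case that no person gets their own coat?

14833

!8 = 8! · Σ_{k=0}^{8} (-1)^k/k!
= 8! - 8!/1! + 8!/2! - 8!/3! + 8!/4! - 8!/5! + 8!/6! - 8!/7! + 8!/8!
= 40320 - 40320 + 20160 - 6720 + 1680 - 336 + 56 - 8 + 1
= 14833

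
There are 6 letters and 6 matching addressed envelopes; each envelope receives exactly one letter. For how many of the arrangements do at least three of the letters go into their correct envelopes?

56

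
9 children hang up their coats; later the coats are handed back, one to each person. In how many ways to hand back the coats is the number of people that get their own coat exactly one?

Pick the single fixed position: C(9,1) = 9 ways.
The remaining 8 must be deranged: !8 = 14833.
Total: 9 × 14833 = 133497.

133497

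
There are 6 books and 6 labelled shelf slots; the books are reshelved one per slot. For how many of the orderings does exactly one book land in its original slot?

264

Pick the single fixed position: C(6,1) = 6 ways.
The other 5 form a derangement: !5 = 44.
Total: 6 × 44 = 264.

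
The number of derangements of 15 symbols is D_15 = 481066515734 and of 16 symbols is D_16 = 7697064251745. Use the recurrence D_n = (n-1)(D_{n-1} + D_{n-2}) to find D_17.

D_17 = (17-1)·(D_16 + D_15) = 16·(7697064251745 + 481066515734) = 16·8178130767479 = 130850092279664.

130850092279664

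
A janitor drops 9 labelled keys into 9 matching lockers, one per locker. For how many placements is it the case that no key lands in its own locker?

133496

The subfactorial !9 = [9!/e] (nearest integer).
9! = 362880, and 362880/e ≈ 133496.09, so !9 = 133496.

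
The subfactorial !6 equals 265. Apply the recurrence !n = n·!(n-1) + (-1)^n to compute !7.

1854

!7 = 7·265 - 1 = 1854.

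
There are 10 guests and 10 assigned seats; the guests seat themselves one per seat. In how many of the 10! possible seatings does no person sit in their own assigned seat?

The number of derangements of 10 is !10 = Σ_{k=0}^{10} (-1)^k·10!/k!
= 10! - 10!/1! + 10!/2! - 10!/3! + 10!/4! - 10!/5! + 10!/6! - 10!/7! + 10!/8! - 10!/9! + 10!/10!
= 3628800 - 3628800 + 1814400 - 604800 + 151200 - 30240 + 5040 - 720 + 90 - 10 + 1
= 1334961

1334961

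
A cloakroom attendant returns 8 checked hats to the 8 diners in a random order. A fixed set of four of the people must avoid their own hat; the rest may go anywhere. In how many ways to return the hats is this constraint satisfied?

24024

Let A_j be the event that the j-th constrained one is fixed. By inclusion-exclusion over the 4 events:
Σ_{j=0}^{4} (-1)^j C(4,j)(8-j)!
= C(4,0)·8! - C(4,1)·7! + C(4,2)·6! - C(4,3)·5! + C(4,4)·4!
= 40320 - 20160 + 4320 - 480 + 24
= 24024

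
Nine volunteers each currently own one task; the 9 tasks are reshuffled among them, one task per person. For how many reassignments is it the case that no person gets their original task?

133496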